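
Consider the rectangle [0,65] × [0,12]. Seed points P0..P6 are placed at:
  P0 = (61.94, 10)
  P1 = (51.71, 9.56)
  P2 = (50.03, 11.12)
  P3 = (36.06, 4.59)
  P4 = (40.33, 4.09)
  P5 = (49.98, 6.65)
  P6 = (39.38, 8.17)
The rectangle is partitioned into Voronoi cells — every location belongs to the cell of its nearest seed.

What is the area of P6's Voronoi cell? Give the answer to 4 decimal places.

Area of P6's cell: 55.0071

1. box [0,65]×[0,12]: [(0, 0) (65, 0) (65, 12) (0, 12)]
2. ⊥bis P6·P0 via (50.66,9.085): [(0, 0) (51.3969, 0) (50.4235, 12) (0, 12)]  |A|=610.923
3. ⊥bis P6·P1 via (45.545,8.865): [(0, 0) (46.5444, 0) (45.1916, 12) (0, 12)]  |A|=550.4158
4. ⊥bis P6·P2 via (44.705,9.645): [(0, 0) (46.5444, 0) (45.9732, 5.0665) (44.0527, 12) (0, 12)]  |A|=546.4675
5. ⊥bis P6·P3 via (37.72,6.38): [(44.5996, 0) (46.5444, 0) (45.9732, 5.0665) (44.0527, 12) (31.6599, 12)]  |A|=88.9104
6. ⊥bis P6·P4 via (39.855,6.13): [(38.3639, 5.7828) (45.3258, 7.4038) (44.0527, 12) (31.6599, 12)]  |A|=55.5549
7. ⊥bis P6·P5 via (44.68,7.41): [(38.3639, 5.7828) (44.6568, 7.2481) (44.8997, 8.9421) (44.0527, 12) (31.6599, 12)]  |A|=55.0071
8. canonical 5-gon: [(38.3639, 5.7828) (44.6568, 7.2481) (44.8997, 8.9421) (44.0527, 12) (31.6599, 12)]
9. shoelace: 55.0071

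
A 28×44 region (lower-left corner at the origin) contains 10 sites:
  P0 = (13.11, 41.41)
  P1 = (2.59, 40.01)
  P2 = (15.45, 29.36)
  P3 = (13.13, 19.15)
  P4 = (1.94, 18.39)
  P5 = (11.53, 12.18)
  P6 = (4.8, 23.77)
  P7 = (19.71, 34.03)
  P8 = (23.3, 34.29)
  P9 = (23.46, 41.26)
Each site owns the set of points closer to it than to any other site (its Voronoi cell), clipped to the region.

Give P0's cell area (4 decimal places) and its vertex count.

1. box [0,28]×[0,44]: [(0, 0) (28, 0) (28, 44) (0, 44)]
2. ⊥bis P0·P1 via (7.85,40.71): [(13.2677, 0) (28, 0) (28, 44) (7.4122, 44)]  |A|=777.0433
3. ⊥bis P0·P2 via (14.28,35.385): [(8.7028, 34.302) (28, 38.0493) (28, 44) (7.4122, 44)]  |A|=157.2469
4. ⊥bis P0·P3 via (13.12,30.28): [(8.7028, 34.302) (28, 38.0493) (28, 44) (7.4122, 44)]  |A|=157.2469
5. ⊥bis P0·P4 via (7.525,29.9): [(8.7028, 34.302) (28, 38.0493) (28, 44) (7.4122, 44)]  |A|=157.2469
6. ⊥bis P0·P5 via (12.32,26.795): [(8.7028, 34.302) (28, 38.0493) (28, 44) (7.4122, 44)]  |A|=157.2469
7. ⊥bis P0·P6 via (8.955,32.59): [(8.7028, 34.302) (28, 38.0493) (28, 44) (7.4122, 44)]  |A|=157.2469
8. ⊥bis P0·P7 via (16.41,37.72): [(8.7028, 34.302) (13.6656, 35.2657) (23.4322, 44) (7.4122, 44)]  |A|=94.6488
9. ⊥bis P0·P8 via (18.205,37.85): [(8.7028, 34.302) (13.6656, 35.2657) (20.9529, 41.7828) (22.5022, 44) (7.4122, 44)]  |A|=93.6177
10. ⊥bis P0·P9 via (18.285,41.335): [(8.7028, 34.302) (13.6656, 35.2657) (18.2565, 39.3714) (18.3236, 44) (7.4122, 44)]  |A|=82.826
11. canonical 5-gon: [(8.7028, 34.302) (13.6656, 35.2657) (18.2565, 39.3714) (18.3236, 44) (7.4122, 44)]
12. shoelace: 82.826

Area of P0's cell: 82.8260 (5 vertices)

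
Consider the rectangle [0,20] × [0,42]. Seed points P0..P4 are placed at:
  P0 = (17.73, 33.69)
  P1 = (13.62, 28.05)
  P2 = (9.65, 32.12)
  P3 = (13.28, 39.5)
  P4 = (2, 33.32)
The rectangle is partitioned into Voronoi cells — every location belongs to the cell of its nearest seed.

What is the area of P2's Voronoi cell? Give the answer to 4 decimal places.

Area of P2's cell: 69.6173

1. box [0,20]×[0,42]: [(0, 0) (20, 0) (20, 42) (0, 42)]
2. ⊥bis P2·P0 via (13.69,32.905): [(0, 0) (20, 0) (20, 0.4306) (11.9228, 42) (0, 42)]  |A|=672.1174
3. ⊥bis P2·P1 via (11.635,30.085): [(0, 18.7359) (13.8232, 32.2194) (11.9228, 42) (0, 42)]  |A|=219.0981
4. ⊥bis P2·P3 via (11.465,35.81): [(0, 41.4493) (0, 18.7359) (13.8232, 32.2194) (13.301, 34.9069)]  |A|=173.151
5. ⊥bis P2·P4 via (5.825,32.72): [(6.679, 38.1641) (4.2874, 22.918) (13.8232, 32.2194) (13.301, 34.9069)]  |A|=69.6173
6. canonical 4-gon: [(6.679, 38.1641) (4.2874, 22.918) (13.8232, 32.2194) (13.301, 34.9069)]
7. shoelace: 69.6173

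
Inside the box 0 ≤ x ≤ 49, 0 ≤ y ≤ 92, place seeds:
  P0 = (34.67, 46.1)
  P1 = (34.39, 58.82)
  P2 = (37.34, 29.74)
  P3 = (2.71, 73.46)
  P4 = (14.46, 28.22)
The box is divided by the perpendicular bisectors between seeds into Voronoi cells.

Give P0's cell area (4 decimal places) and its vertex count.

1. box [0,49]×[0,92]: [(0, 0) (49, 0) (49, 92) (0, 92)]
2. ⊥bis P0·P1 via (34.53,52.46): [(0, 51.6999) (0, 0) (49, 0) (49, 52.7785)]  |A|=2559.7215
3. ⊥bis P0·P2 via (36.005,37.92): [(0, 51.6999) (0, 32.0439) (49, 40.0408) (49, 52.7785)]  |A|=793.6463
4. ⊥bis P0·P3 via (18.69,59.78): [(11.999, 51.964) (0, 37.9477) (0, 32.0439) (49, 40.0408) (49, 52.7785)]  |A|=711.1399
5. ⊥bis P0·P4 via (24.565,37.16): [(11.999, 51.964) (11.7377, 51.6588) (25.4208, 36.1926) (49, 40.0408) (49, 52.7785)]  |A|=451.5254
6. canonical 5-gon: [(11.999, 51.964) (11.7377, 51.6588) (25.4208, 36.1926) (49, 40.0408) (49, 52.7785)]
7. shoelace: 451.5254

Area of P0's cell: 451.5254 (5 vertices)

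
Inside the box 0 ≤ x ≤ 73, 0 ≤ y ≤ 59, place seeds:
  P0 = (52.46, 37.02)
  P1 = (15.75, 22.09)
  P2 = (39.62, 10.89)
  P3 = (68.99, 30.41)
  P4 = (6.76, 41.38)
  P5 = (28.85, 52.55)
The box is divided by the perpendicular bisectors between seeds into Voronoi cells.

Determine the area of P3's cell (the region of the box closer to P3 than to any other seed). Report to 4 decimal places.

Area of P3's cell: 620.7223

1. box [0,73]×[0,59]: [(0, 0) (73, 0) (73, 59) (0, 59)]
2. ⊥bis P3·P0 via (60.725,33.715): [(47.2431, 0) (73, 0) (73, 59) (70.8359, 59)]  |A|=823.6689
3. ⊥bis P3·P1 via (42.37,26.25): [(47.2431, 0) (73, 0) (73, 59) (70.8359, 59)]  |A|=823.6689
4. ⊥bis P3·P2 via (54.305,20.65): [(55.0515, 19.5269) (68.0295, 0) (73, 0) (73, 59) (70.8359, 59)]  |A|=620.7223
5. ⊥bis P3·P4 via (37.875,35.895): [(55.0515, 19.5269) (68.0295, 0) (73, 0) (73, 59) (70.8359, 59)]  |A|=620.7223
6. ⊥bis P3·P5 via (48.92,41.48): [(55.0515, 19.5269) (68.0295, 0) (73, 0) (73, 59) (70.8359, 59)]  |A|=620.7223
7. canonical 5-gon: [(55.0515, 19.5269) (68.0295, 0) (73, 0) (73, 59) (70.8359, 59)]
8. shoelace: 620.7223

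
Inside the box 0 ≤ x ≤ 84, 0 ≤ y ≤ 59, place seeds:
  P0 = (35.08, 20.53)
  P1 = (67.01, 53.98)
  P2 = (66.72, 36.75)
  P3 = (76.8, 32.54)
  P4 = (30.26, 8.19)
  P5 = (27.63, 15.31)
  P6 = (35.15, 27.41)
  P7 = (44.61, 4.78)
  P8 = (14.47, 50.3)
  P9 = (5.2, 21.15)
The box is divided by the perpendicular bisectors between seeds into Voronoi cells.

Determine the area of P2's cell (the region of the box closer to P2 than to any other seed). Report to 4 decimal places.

Area of P2's cell: 533.0122

1. box [0,84]×[0,59]: [(0, 0) (84, 0) (84, 59) (0, 59)]
2. ⊥bis P2·P0 via (50.9,28.64): [(65.5821, 0) (84, 0) (84, 59) (35.3362, 59)]  |A|=1978.9115
3. ⊥bis P2·P1 via (66.865,45.365): [(42.1125, 45.7816) (65.5821, 0) (84, 0) (84, 45.0766)]  |A|=1365.6745
4. ⊥bis P2·P3 via (71.76,34.645): [(76.1719, 45.2084) (42.1125, 45.7816) (61.0128, 8.9131)]  |A|=622.4423
5. ⊥bis P2·P4 via (48.49,22.47): [(76.1719, 45.2084) (42.1125, 45.7816) (61.0128, 8.9131)]  |A|=622.4423
6. ⊥bis P2·P5 via (47.175,26.03): [(76.1719, 45.2084) (42.1125, 45.7816) (61.0128, 8.9131)]  |A|=622.4423
7. ⊥bis P2·P6 via (50.935,32.08): [(76.1719, 45.2084) (46.9052, 45.7009) (53.3894, 23.7841) (61.0128, 8.9131)]  |A|=570.1827
8. ⊥bis P2·P7 via (55.665,20.765): [(63.655, 15.2392) (76.1719, 45.2084) (46.9052, 45.7009) (53.3894, 23.7841) (54.5372, 21.545)]  |A|=533.0122
9. ⊥bis P2·P8 via (40.595,43.525): [(63.655, 15.2392) (76.1719, 45.2084) (46.9052, 45.7009) (53.3894, 23.7841) (54.5372, 21.545)]  |A|=533.0122
10. ⊥bis P2·P9 via (35.96,28.95): [(63.655, 15.2392) (76.1719, 45.2084) (46.9052, 45.7009) (53.3894, 23.7841) (54.5372, 21.545)]  |A|=533.0122
11. canonical 5-gon: [(63.655, 15.2392) (76.1719, 45.2084) (46.9052, 45.7009) (53.3894, 23.7841) (54.5372, 21.545)]
12. shoelace: 533.0122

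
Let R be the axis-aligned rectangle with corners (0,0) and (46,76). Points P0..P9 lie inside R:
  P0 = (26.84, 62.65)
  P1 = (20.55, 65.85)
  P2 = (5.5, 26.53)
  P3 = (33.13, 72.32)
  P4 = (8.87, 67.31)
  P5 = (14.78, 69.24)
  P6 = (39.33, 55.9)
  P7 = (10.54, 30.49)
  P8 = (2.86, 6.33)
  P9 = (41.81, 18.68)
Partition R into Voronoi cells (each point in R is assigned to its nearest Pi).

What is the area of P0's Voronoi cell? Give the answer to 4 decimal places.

1. box [0,46]×[0,76]: [(0, 0) (46, 0) (46, 76) (0, 76)]
2. ⊥bis P0·P1 via (23.695,64.25): [(0, 17.6745) (0, 0) (46, 0) (46, 76) (29.6727, 76)]  |A|=2630.6615
3. ⊥bis P0·P2 via (16.17,44.59): [(14.2655, 45.7152) (46, 26.9662) (46, 76) (29.6727, 76)]  |A|=1025.2653
4. ⊥bis P0·P3 via (29.985,67.485): [(26.4955, 69.7548) (14.2655, 45.7152) (46, 26.9662) (46, 57.0678)]  |A|=789.6503
5. ⊥bis P0·P4 via (17.855,64.98): [(26.4955, 69.7548) (14.2655, 45.7152) (46, 26.9662) (46, 57.0678)]  |A|=789.6503
6. ⊥bis P0·P5 via (20.81,65.945): [(26.4955, 69.7548) (14.2655, 45.7152) (46, 26.9662) (46, 57.0678)]  |A|=789.6503
7. ⊥bis P0·P6 via (33.085,59.275): [(35.5616, 63.8576) (26.4955, 69.7548) (14.2655, 45.7152) (22.9757, 40.5691)]  |A|=278.8413
8. ⊥bis P0·P7 via (18.69,46.57): [(24.6, 43.5746) (35.5616, 63.8576) (26.4955, 69.7548) (15.5182, 48.1776)]  |A|=247.5084
9. ⊥bis P0·P8 via (14.85,34.49): [(24.6, 43.5746) (35.5616, 63.8576) (26.4955, 69.7548) (15.5182, 48.1776)]  |A|=247.5084
10. ⊥bis P0·P9 via (34.325,40.665): [(24.6, 43.5746) (35.5616, 63.8576) (26.4955, 69.7548) (15.5182, 48.1776)]  |A|=247.5084
11. canonical 4-gon: [(24.6, 43.5746) (35.5616, 63.8576) (26.4955, 69.7548) (15.5182, 48.1776)]
12. shoelace: 247.5084

Area of P0's cell: 247.5084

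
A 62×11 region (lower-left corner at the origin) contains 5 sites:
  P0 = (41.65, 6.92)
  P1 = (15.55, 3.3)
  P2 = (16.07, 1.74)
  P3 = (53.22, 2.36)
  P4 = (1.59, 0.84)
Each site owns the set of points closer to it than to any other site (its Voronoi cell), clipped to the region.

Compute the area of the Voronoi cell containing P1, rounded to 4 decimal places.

Area of P1's cell: 155.8118

1. box [0,62]×[0,11]: [(0, 0) (62, 0) (62, 11) (0, 11)]
2. ⊥bis P1·P0 via (28.6,5.11): [(0, 0) (29.3087, 0) (27.7831, 11) (0, 11)]  |A|=314.005
3. ⊥bis P1·P2 via (15.81,2.52): [(0, 0) (8.25, 0) (28.3782, 6.7094) (27.7831, 11) (0, 11)]  |A|=243.3593
4. ⊥bis P1·P3 via (34.385,2.83): [(0, 0) (8.25, 0) (28.3782, 6.7094) (27.7831, 11) (0, 11)]  |A|=243.3593
5. ⊥bis P1·P4 via (8.57,2.07): [(8.8968, 0.2156) (28.3782, 6.7094) (27.7831, 11) (6.9964, 11)]  |A|=155.8118
6. canonical 4-gon: [(8.8968, 0.2156) (28.3782, 6.7094) (27.7831, 11) (6.9964, 11)]
7. shoelace: 155.8118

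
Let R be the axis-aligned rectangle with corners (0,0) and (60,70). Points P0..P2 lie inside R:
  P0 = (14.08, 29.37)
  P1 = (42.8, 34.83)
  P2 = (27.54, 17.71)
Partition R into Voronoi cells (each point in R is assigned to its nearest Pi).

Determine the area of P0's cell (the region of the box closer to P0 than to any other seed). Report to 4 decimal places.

1. box [0,60]×[0,70]: [(0, 0) (60, 0) (60, 70) (0, 70)]
2. ⊥bis P0·P1 via (28.44,32.1): [(0, 0) (34.5426, 0) (21.2348, 70) (0, 70)]  |A|=1952.2074
3. ⊥bis P0·P2 via (20.81,23.54): [(0, 0) (0.418, 0) (28.4014, 32.3033) (21.2348, 70) (0, 70)]  |A|=1401.0397
4. canonical 5-gon: [(0, 0) (0.418, 0) (28.4014, 32.3033) (21.2348, 70) (0, 70)]
5. shoelace: 1401.0397

Area of P0's cell: 1401.0397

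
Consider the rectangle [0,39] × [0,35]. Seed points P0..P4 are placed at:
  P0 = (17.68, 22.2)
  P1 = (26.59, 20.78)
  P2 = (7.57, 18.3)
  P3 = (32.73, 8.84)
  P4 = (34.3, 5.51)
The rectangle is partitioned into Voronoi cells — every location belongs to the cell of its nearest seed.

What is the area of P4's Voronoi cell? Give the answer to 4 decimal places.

Area of P4's cell: 101.0427

1. box [0,39]×[0,35]: [(0, 0) (39, 0) (39, 35) (0, 35)]
2. ⊥bis P4·P0 via (25.99,13.855): [(12.0766, 0) (39, 0) (39, 26.8104)]  |A|=360.9134
3. ⊥bis P4·P1 via (30.445,13.145): [(19.9614, 7.8517) (12.0766, 0) (39, 0) (39, 17.4645)]  |A|=271.9471
4. ⊥bis P4·P2 via (20.935,11.905): [(19.9614, 7.8517) (18.1164, 6.0145) (15.2386, 0) (39, 0) (39, 17.4645)]  |A|=262.4383
5. ⊥bis P4·P3 via (33.515,7.175): [(18.2967, 0) (39, 0) (39, 9.761)]  |A|=101.0427
6. canonical 3-gon: [(18.2967, 0) (39, 0) (39, 9.761)]
7. shoelace: 101.0427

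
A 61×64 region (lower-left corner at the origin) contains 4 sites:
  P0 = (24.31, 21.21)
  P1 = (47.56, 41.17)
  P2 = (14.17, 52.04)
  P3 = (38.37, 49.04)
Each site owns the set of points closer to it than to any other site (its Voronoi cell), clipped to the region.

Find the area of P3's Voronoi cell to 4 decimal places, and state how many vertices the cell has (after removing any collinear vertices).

1. box [0,61]×[0,64]: [(0, 0) (61, 0) (61, 64) (0, 64)]
2. ⊥bis P3·P0 via (31.34,35.125): [(0, 50.9583) (61, 20.1405) (61, 64) (0, 64)]  |A|=1735.488
3. ⊥bis P3·P1 via (42.965,45.105): [(0, 50.9583) (33.4888, 34.0394) (59.146, 64) (0, 64)]  |A|=1104.4008
4. ⊥bis P3·P2 via (26.27,50.54): [(24.7705, 38.444) (33.4888, 34.0394) (59.146, 64) (27.9386, 64)]  |A|=585.8764
5. canonical 4-gon: [(24.7705, 38.444) (33.4888, 34.0394) (59.146, 64) (27.9386, 64)]
6. shoelace: 585.8764

Area of P3's cell: 585.8764 (4 vertices)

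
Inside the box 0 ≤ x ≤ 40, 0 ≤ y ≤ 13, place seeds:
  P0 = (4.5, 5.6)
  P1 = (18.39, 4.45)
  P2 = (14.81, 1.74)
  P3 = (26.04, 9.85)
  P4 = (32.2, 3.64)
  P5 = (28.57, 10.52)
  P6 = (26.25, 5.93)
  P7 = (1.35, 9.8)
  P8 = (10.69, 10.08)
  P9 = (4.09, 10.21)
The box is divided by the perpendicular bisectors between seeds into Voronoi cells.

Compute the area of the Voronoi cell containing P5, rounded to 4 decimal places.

1. box [0,40]×[0,13]: [(0, 0) (40, 0) (40, 13) (0, 13)]
2. ⊥bis P5·P0 via (16.535,8.06): [(18.1825, 0) (40, 0) (40, 13) (15.5252, 13)]  |A|=300.8997
3. ⊥bis P5·P1 via (23.48,7.485): [(27.9431, 0) (40, 0) (40, 13) (20.1916, 13)]  |A|=207.1248
4. ⊥bis P5·P2 via (21.69,6.13): [(27.9431, 0) (40, 0) (40, 13) (20.1916, 13)]  |A|=207.1248
5. ⊥bis P5·P3 via (27.305,10.185): [(30.0022, 0) (40, 0) (40, 13) (26.5595, 13)]  |A|=152.3487
6. ⊥bis P5·P4 via (30.385,7.08): [(28.4041, 6.0348) (40, 12.153) (40, 13) (26.5595, 13)]  |A|=51.7183
7. ⊥bis P5·P6 via (27.41,8.225): [(27.888, 7.9834) (30.0378, 6.8968) (40, 12.153) (40, 13) (26.5595, 13)]  |A|=49.9043
8. ⊥bis P5·P7 via (14.96,10.16): [(27.888, 7.9834) (30.0378, 6.8968) (40, 12.153) (40, 13) (26.5595, 13)]  |A|=49.9043
9. ⊥bis P5·P8 via (19.63,10.3): [(27.888, 7.9834) (30.0378, 6.8968) (40, 12.153) (40, 13) (26.5595, 13)]  |A|=49.9043
10. ⊥bis P5·P9 via (16.33,10.365): [(27.888, 7.9834) (30.0378, 6.8968) (40, 12.153) (40, 13) (26.5595, 13)]  |A|=49.9043
11. canonical 5-gon: [(27.888, 7.9834) (30.0378, 6.8968) (40, 12.153) (40, 13) (26.5595, 13)]
12. shoelace: 49.9043

Area of P5's cell: 49.9043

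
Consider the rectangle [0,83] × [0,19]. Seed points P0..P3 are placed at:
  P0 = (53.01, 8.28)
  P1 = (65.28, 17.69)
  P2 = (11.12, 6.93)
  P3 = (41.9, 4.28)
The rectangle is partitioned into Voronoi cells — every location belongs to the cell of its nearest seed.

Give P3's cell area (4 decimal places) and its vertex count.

1. box [0,83]×[0,19]: [(0, 0) (83, 0) (83, 19) (0, 19)]
2. ⊥bis P3·P0 via (47.455,6.28): [(0, 0) (49.716, 0) (42.8753, 19) (0, 19)]  |A|=879.618
3. ⊥bis P3·P1 via (53.59,10.985): [(0, 0) (49.716, 0) (42.8753, 19) (0, 19)]  |A|=879.618
4. ⊥bis P3·P2 via (26.51,5.605): [(26.0274, 0) (49.716, 0) (42.8753, 19) (27.6632, 19)]  |A|=369.5565
5. canonical 4-gon: [(26.0274, 0) (49.716, 0) (42.8753, 19) (27.6632, 19)]
6. shoelace: 369.5565

Area of P3's cell: 369.5565 (4 vertices)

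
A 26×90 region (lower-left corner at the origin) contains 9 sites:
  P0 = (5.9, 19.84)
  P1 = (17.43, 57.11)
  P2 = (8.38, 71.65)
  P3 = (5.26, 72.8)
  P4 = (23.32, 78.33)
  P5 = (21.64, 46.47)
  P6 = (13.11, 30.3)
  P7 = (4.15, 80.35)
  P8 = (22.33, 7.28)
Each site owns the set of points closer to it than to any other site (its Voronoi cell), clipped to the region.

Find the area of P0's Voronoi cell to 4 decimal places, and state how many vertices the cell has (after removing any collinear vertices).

Area of P0's cell: 324.7736 (4 vertices)

1. box [0,26]×[0,90]: [(0, 0) (26, 0) (26, 90) (0, 90)]
2. ⊥bis P0·P1 via (11.665,38.475): [(0, 42.0837) (0, 0) (26, 0) (26, 34.0403)]  |A|=989.612
3. ⊥bis P0·P2 via (7.14,45.745): [(0, 42.0837) (0, 0) (26, 0) (26, 34.0403)]  |A|=989.612
4. ⊥bis P0·P3 via (5.58,46.32): [(0, 42.0837) (0, 0) (26, 0) (26, 34.0403)]  |A|=989.612
5. ⊥bis P0·P4 via (14.61,49.085): [(0, 42.0837) (0, 0) (26, 0) (26, 34.0403)]  |A|=989.612
6. ⊥bis P0·P5 via (13.77,33.155): [(0, 41.2939) (0, 0) (26, 0) (26, 25.9263)]  |A|=873.8631
7. ⊥bis P0·P6 via (9.505,25.07): [(0, 31.6217) (0, 0) (26, 0) (26, 13.7001)]  |A|=589.184
8. ⊥bis P0·P7 via (5.025,50.095): [(0, 31.6217) (0, 0) (26, 0) (26, 13.7001)]  |A|=589.184
9. ⊥bis P0·P8 via (14.115,13.56): [(18.2866, 19.0169) (0, 31.6217) (0, 0) (3.749, 0)]  |A|=324.7736
10. canonical 4-gon: [(18.2866, 19.0169) (0, 31.6217) (0, 0) (3.749, 0)]
11. shoelace: 324.7736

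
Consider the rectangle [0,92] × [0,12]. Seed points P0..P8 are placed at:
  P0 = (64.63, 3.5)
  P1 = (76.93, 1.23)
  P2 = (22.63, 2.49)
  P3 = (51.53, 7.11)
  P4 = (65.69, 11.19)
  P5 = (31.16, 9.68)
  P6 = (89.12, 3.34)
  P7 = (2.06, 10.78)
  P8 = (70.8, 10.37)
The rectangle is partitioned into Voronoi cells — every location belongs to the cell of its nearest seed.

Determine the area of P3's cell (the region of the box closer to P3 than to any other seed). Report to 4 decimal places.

1. box [0,92]×[0,12]: [(0, 0) (92, 0) (92, 12) (0, 12)]
2. ⊥bis P3·P0 via (58.08,5.305): [(0, 0) (56.6181, 0) (59.925, 12) (0, 12)]  |A|=699.2583
3. ⊥bis P3·P1 via (64.23,4.17): [(0, 0) (56.6181, 0) (59.925, 12) (0, 12)]  |A|=699.2583
4. ⊥bis P3·P2 via (37.08,4.8): [(37.8473, 0) (56.6181, 0) (59.925, 12) (35.929, 12)]  |A|=256.6003
5. ⊥bis P3·P4 via (58.61,9.15): [(37.8473, 0) (56.6181, 0) (58.8807, 8.2105) (57.7888, 12) (35.929, 12)]  |A|=252.5529
6. ⊥bis P3·P5 via (41.345,8.395): [(40.2858, 0) (56.6181, 0) (58.8807, 8.2105) (57.7888, 12) (41.7998, 12)]  |A|=202.6969
7. ⊥bis P3·P6 via (70.325,5.225): [(40.2858, 0) (56.6181, 0) (58.8807, 8.2105) (57.7888, 12) (41.7998, 12)]  |A|=202.6969
8. ⊥bis P3·P7 via (26.795,8.945): [(40.2858, 0) (56.6181, 0) (58.8807, 8.2105) (57.7888, 12) (41.7998, 12)]  |A|=202.6969
9. ⊥bis P3·P8 via (61.165,8.74): [(40.2858, 0) (56.6181, 0) (58.8807, 8.2105) (57.7888, 12) (41.7998, 12)]  |A|=202.6969
10. canonical 5-gon: [(40.2858, 0) (56.6181, 0) (58.8807, 8.2105) (57.7888, 12) (41.7998, 12)]
11. shoelace: 202.6969

Area of P3's cell: 202.6969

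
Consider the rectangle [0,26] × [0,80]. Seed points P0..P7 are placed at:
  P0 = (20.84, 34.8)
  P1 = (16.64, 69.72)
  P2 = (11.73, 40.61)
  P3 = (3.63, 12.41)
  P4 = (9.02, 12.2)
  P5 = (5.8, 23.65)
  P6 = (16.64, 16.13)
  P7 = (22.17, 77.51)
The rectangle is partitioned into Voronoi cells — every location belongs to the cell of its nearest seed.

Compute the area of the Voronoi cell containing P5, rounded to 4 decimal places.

Area of P5's cell: 193.1872

1. box [0,26]×[0,80]: [(0, 0) (26, 0) (26, 80) (0, 80)]
2. ⊥bis P5·P0 via (13.32,29.225): [(0, 47.1921) (0, 0) (26, 0) (26, 12.1212)]  |A|=771.0727
3. ⊥bis P5·P1 via (11.22,46.685): [(0, 47.1921) (0, 0) (26, 0) (26, 12.1212)]  |A|=771.0727
4. ⊥bis P5·P2 via (8.765,32.13): [(12.0066, 30.9966) (0, 35.1946) (0, 0) (26, 0) (26, 12.1212)]  |A|=699.0484
5. ⊥bis P5·P3 via (4.715,18.03): [(24.4431, 14.2213) (12.0066, 30.9966) (0, 35.1946) (0, 18.9403)]  |A|=273.2564
6. ⊥bis P5·P4 via (7.41,17.925): [(6.5344, 17.6788) (19.2325, 21.2498) (12.0066, 30.9966) (0, 35.1946) (0, 18.9403)]  |A|=219.3286
7. ⊥bis P5·P6 via (11.22,19.89): [(6.5344, 17.6788) (10.4499, 18.7799) (15.5806, 26.1757) (12.0066, 30.9966) (0, 35.1946) (0, 18.9403)]  |A|=193.1872
8. ⊥bis P5·P7 via (13.985,50.58): [(6.5344, 17.6788) (10.4499, 18.7799) (15.5806, 26.1757) (12.0066, 30.9966) (0, 35.1946) (0, 18.9403)]  |A|=193.1872
9. canonical 6-gon: [(6.5344, 17.6788) (10.4499, 18.7799) (15.5806, 26.1757) (12.0066, 30.9966) (0, 35.1946) (0, 18.9403)]
10. shoelace: 193.1872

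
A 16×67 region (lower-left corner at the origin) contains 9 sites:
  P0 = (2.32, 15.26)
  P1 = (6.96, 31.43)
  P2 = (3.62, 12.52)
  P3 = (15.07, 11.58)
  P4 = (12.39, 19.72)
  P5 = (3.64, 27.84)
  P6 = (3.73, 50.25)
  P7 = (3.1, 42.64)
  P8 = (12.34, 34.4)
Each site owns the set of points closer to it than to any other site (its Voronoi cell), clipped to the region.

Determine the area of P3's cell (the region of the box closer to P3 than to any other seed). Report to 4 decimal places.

Area of P3's cell: 107.5978

1. box [0,16]×[0,67]: [(0, 0) (16, 0) (16, 67) (0, 67)]
2. ⊥bis P3·P0 via (8.695,13.42): [(4.8216, 0) (16, 0) (16, 38.7294)]  |A|=216.4662
3. ⊥bis P3·P1 via (11.015,21.505): [(11.0304, 21.5113) (4.8216, 0) (16, 0) (16, 23.5417)]  |A|=178.7274
4. ⊥bis P3·P2 via (9.345,12.05): [(11.0304, 21.5113) (9.7606, 17.1118) (8.3557, 0) (16, 0) (16, 23.5417)]  |A|=148.4898
5. ⊥bis P3·P4 via (13.73,15.65): [(9.5269, 14.2662) (8.3557, 0) (16, 0) (16, 16.3974)]  |A|=107.5978
6. ⊥bis P3·P5 via (9.355,19.71): [(9.5269, 14.2662) (8.3557, 0) (16, 0) (16, 16.3974)]  |A|=107.5978
7. ⊥bis P3·P6 via (9.4,30.915): [(9.5269, 14.2662) (8.3557, 0) (16, 0) (16, 16.3974)]  |A|=107.5978
8. ⊥bis P3·P7 via (9.085,27.11): [(9.5269, 14.2662) (8.3557, 0) (16, 0) (16, 16.3974)]  |A|=107.5978
9. ⊥bis P3·P8 via (13.705,22.99): [(9.5269, 14.2662) (8.3557, 0) (16, 0) (16, 16.3974)]  |A|=107.5978
10. canonical 4-gon: [(9.5269, 14.2662) (8.3557, 0) (16, 0) (16, 16.3974)]
11. shoelace: 107.5978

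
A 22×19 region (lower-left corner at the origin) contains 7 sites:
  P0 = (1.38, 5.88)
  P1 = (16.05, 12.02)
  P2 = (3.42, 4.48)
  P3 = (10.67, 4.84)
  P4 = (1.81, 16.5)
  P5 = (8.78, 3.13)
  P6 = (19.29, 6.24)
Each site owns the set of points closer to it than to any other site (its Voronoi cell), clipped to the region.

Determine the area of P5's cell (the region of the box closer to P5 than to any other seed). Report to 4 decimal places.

1. box [0,22]×[0,19]: [(0, 0) (22, 0) (22, 19) (0, 19)]
2. ⊥bis P5·P0 via (5.08,4.505): [(3.4058, 0) (22, 0) (22, 19) (10.4667, 19)]  |A|=286.2112
3. ⊥bis P5·P1 via (12.415,7.575): [(7.6645, 11.4598) (3.4058, 0) (21.678, 0)]  |A|=104.6973
4. ⊥bis P5·P2 via (6.1,3.805): [(7.9659, 11.2133) (5.1417, 0) (21.678, 0)]  |A|=92.7137
5. ⊥bis P5·P3 via (9.725,3.985): [(6.9248, 7.0799) (5.1417, 0) (13.3305, 0)]  |A|=28.9881
6. ⊥bis P5·P4 via (5.295,9.815): [(6.9248, 7.0799) (5.1417, 0) (13.3305, 0)]  |A|=28.9881
7. ⊥bis P5·P6 via (14.035,4.685): [(6.9248, 7.0799) (5.1417, 0) (13.3305, 0)]  |A|=28.9881
8. canonical 3-gon: [(6.9248, 7.0799) (5.1417, 0) (13.3305, 0)]
9. shoelace: 28.9881

Area of P5's cell: 28.9881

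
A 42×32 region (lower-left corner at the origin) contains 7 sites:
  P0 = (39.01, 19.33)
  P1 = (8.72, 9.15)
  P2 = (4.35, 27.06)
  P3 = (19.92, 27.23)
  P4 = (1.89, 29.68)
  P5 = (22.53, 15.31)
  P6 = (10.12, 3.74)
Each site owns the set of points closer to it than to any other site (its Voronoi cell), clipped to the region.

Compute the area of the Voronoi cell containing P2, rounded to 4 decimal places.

1. box [0,42]×[0,32]: [(0, 0) (42, 0) (42, 32) (0, 32)]
2. ⊥bis P2·P0 via (21.68,23.195): [(0, 0) (16.507, 0) (23.6437, 32) (0, 32)]  |A|=642.411
3. ⊥bis P2·P1 via (6.535,18.105): [(0, 16.5105) (21.3511, 21.7201) (23.6437, 32) (0, 32)]  |A|=286.8866
4. ⊥bis P2·P3 via (12.135,27.145): [(0, 16.5105) (12.2186, 19.4918) (12.082, 32) (0, 32)]  |A|=170.192
5. ⊥bis P2·P4 via (3.12,28.37): [(0, 25.4405) (0, 16.5105) (12.2186, 19.4918) (12.082, 32) (6.9861, 32)]  |A|=147.2794
6. ⊥bis P2·P5 via (13.44,21.185): [(0, 25.4405) (0, 16.5105) (12.2186, 19.4918) (12.082, 32) (6.9861, 32)]  |A|=147.2794
7. ⊥bis P2·P6 via (7.235,15.4): [(0, 25.4405) (0, 16.5105) (12.2186, 19.4918) (12.082, 32) (6.9861, 32)]  |A|=147.2794
8. canonical 5-gon: [(0, 25.4405) (0, 16.5105) (12.2186, 19.4918) (12.082, 32) (6.9861, 32)]
9. shoelace: 147.2794

Area of P2's cell: 147.2794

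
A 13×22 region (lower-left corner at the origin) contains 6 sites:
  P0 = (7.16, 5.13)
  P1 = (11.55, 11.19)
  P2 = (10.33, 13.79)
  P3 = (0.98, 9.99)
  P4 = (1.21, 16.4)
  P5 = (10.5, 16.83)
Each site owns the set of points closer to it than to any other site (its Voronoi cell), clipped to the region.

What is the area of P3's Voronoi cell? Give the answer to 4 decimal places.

1. box [0,13]×[0,22]: [(0, 0) (13, 0) (13, 22) (0, 22)]
2. ⊥bis P3·P0 via (4.07,7.56): [(0, 2.3846) (13, 18.9154) (13, 22) (0, 22)]  |A|=147.55
3. ⊥bis P3·P1 via (6.265,10.59): [(0, 2.3846) (6.2887, 10.3813) (4.9696, 22) (0, 22)]  |A|=90.5481
4. ⊥bis P3·P2 via (5.655,11.89): [(0, 2.3846) (6.2752, 10.3641) (1.5461, 22) (0, 22)]  |A|=70.5402
5. ⊥bis P3·P4 via (1.095,13.195): [(0, 13.2343) (0, 2.3846) (6.2752, 10.3641) (5.1843, 13.0483)]  |A|=40.8981
6. ⊥bis P3·P5 via (5.74,13.41): [(0, 13.2343) (0, 2.3846) (6.2752, 10.3641) (5.1843, 13.0483)]  |A|=40.8981
7. canonical 4-gon: [(0, 13.2343) (0, 2.3846) (6.2752, 10.3641) (5.1843, 13.0483)]
8. shoelace: 40.8981

Area of P3's cell: 40.8981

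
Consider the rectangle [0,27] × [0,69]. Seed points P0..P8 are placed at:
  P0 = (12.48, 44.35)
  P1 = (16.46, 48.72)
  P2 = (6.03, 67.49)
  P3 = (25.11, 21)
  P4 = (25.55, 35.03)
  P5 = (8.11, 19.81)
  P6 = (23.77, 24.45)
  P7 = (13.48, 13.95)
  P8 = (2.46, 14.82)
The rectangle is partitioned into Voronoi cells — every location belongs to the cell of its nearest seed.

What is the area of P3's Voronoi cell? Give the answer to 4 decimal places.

Area of P3's cell: 88.1445

1. box [0,27]×[0,69]: [(0, 0) (27, 0) (27, 69) (0, 69)]
2. ⊥bis P3·P0 via (18.795,32.675): [(0, 22.5088) (0, 0) (27, 0) (27, 37.1131)]  |A|=804.8953
3. ⊥bis P3·P1 via (20.785,34.86): [(25.6293, 36.3716) (0, 22.5088) (0, 0) (27, 0) (27, 36.7994)]  |A|=804.6803
4. ⊥bis P3·P2 via (15.57,44.245): [(25.6293, 36.3716) (0, 22.5088) (0, 0) (27, 0) (27, 36.7994)]  |A|=804.6803
5. ⊥bis P3·P4 via (25.33,28.015): [(11.01, 28.4641) (0, 22.5088) (0, 0) (27, 0) (27, 27.9626)]  |A|=731.7374
6. ⊥bis P3·P5 via (16.61,20.405): [(16.0569, 28.3058) (18.0384, 0) (27, 0) (27, 27.9626)]  |A|=279.8317
7. ⊥bis P3·P6 via (24.44,22.725): [(16.6591, 19.7029) (18.0384, 0) (27, 0) (27, 23.7193)]  |A|=210.9241
8. ⊥bis P3·P7 via (19.295,17.475): [(17.6995, 20.107) (27, 4.7645) (27, 23.7193)]  |A|=88.1445
9. ⊥bis P3·P8 via (13.785,17.91): [(17.6995, 20.107) (27, 4.7645) (27, 23.7193)]  |A|=88.1445
10. canonical 3-gon: [(17.6995, 20.107) (27, 4.7645) (27, 23.7193)]
11. shoelace: 88.1445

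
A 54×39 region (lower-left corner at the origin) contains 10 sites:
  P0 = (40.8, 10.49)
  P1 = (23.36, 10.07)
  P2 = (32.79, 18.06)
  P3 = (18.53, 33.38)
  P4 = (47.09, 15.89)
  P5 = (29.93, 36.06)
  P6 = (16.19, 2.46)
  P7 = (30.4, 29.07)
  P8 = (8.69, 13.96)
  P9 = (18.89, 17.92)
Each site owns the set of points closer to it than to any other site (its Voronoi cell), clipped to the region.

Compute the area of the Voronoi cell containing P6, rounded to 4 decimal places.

1. box [0,54]×[0,39]: [(0, 0) (54, 0) (54, 39) (0, 39)]
2. ⊥bis P6·P0 via (28.495,6.475): [(0, 0) (30.6077, 0) (17.8824, 39) (0, 39)]  |A|=945.5578
3. ⊥bis P6·P1 via (19.775,6.265): [(0, 24.8966) (0, 0) (26.4245, 0)]  |A|=328.9401
4. ⊥bis P6·P2 via (24.49,10.26): [(0, 24.8966) (0, 0) (26.4245, 0)]  |A|=328.9401
5. ⊥bis P6·P3 via (17.36,17.92): [(6.5353, 18.7392) (0, 19.2338) (0, 0) (26.4245, 0)]  |A|=310.4359
6. ⊥bis P6·P4 via (31.64,9.175): [(6.5353, 18.7392) (0, 19.2338) (0, 0) (26.4245, 0)]  |A|=310.4359
7. ⊥bis P6·P5 via (23.06,19.26): [(6.5353, 18.7392) (0, 19.2338) (0, 0) (26.4245, 0)]  |A|=310.4359
8. ⊥bis P6·P7 via (23.295,15.765): [(6.5353, 18.7392) (0, 19.2338) (0, 0) (26.4245, 0)]  |A|=310.4359
9. ⊥bis P6·P8 via (12.44,8.21): [(15.5547, 10.2413) (0, 0.097) (0, 0) (26.4245, 0)]  |A|=136.0646
10. ⊥bis P6·P9 via (17.54,10.19): [(15.5547, 10.2413) (0, 0.097) (0, 0) (26.4245, 0)]  |A|=136.0646
11. canonical 4-gon: [(15.5547, 10.2413) (0, 0.097) (0, 0) (26.4245, 0)]
12. shoelace: 136.0646

Area of P6's cell: 136.0646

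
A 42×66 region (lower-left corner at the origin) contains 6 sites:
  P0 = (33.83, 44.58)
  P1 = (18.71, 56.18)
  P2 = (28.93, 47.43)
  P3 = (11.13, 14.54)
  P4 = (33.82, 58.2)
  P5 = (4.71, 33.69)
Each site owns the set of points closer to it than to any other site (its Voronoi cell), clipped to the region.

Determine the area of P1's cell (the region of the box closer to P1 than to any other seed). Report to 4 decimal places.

1. box [0,42]×[0,66]: [(0, 0) (42, 0) (42, 66) (0, 66)]
2. ⊥bis P1·P0 via (26.27,50.38): [(0, 16.1384) (38.2536, 66) (0, 66)]  |A|=953.6925
3. ⊥bis P1·P2 via (23.82,51.805): [(0, 23.9832) (35.9733, 66) (0, 66)]  |A|=755.7398
4. ⊥bis P1·P3 via (14.92,35.36): [(0, 38.076) (10.4388, 36.1757) (35.9733, 66) (0, 66)]  |A|=682.1842
5. ⊥bis P1·P4 via (26.265,57.19): [(0, 38.076) (10.4388, 36.1757) (26.5575, 55.0024) (25.0872, 66) (0, 66)]  |A|=622.3238
6. ⊥bis P1·P5 via (11.71,44.935): [(0, 52.2245) (15.7728, 42.4059) (26.5575, 55.0024) (25.0872, 66) (0, 66)]  |A|=473.1575
7. canonical 5-gon: [(0, 52.2245) (15.7728, 42.4059) (26.5575, 55.0024) (25.0872, 66) (0, 66)]
8. shoelace: 473.1575

Area of P1's cell: 473.1575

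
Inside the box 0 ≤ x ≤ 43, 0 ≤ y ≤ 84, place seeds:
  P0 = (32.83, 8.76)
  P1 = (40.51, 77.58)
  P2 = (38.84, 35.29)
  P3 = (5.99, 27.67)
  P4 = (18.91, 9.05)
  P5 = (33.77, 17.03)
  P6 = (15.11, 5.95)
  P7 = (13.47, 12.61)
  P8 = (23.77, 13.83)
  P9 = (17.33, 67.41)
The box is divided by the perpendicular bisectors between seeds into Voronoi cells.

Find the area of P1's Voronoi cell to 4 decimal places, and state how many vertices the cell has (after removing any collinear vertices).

1. box [0,43]×[0,84]: [(0, 0) (43, 0) (43, 84) (0, 84)]
2. ⊥bis P1·P0 via (36.67,43.17): [(0, 47.2622) (43, 42.4636) (43, 84) (0, 84)]  |A|=1682.8952
3. ⊥bis P1·P2 via (39.675,56.435): [(0, 58.0017) (43, 56.3037) (43, 84) (0, 84)]  |A|=1154.4332
4. ⊥bis P1·P3 via (23.25,52.625): [(0, 68.7057) (16.4133, 57.3536) (43, 56.3037) (43, 84) (0, 84)]  |A|=1066.5893
5. ⊥bis P1·P4 via (29.71,43.315): [(0, 68.7057) (16.4133, 57.3536) (43, 56.3037) (43, 84) (0, 84)]  |A|=1066.5893
6. ⊥bis P1·P5 via (37.14,47.305): [(0, 68.7057) (16.4133, 57.3536) (43, 56.3037) (43, 84) (0, 84)]  |A|=1066.5893
7. ⊥bis P1·P6 via (27.81,41.765): [(0, 68.7057) (16.4133, 57.3536) (43, 56.3037) (43, 84) (0, 84)]  |A|=1066.5893
8. ⊥bis P1·P7 via (26.99,45.095): [(0, 68.7057) (16.4133, 57.3536) (43, 56.3037) (43, 84) (0, 84)]  |A|=1066.5893
9. ⊥bis P1·P8 via (32.14,45.705): [(0, 68.7057) (16.4133, 57.3536) (43, 56.3037) (43, 84) (0, 84)]  |A|=1066.5893
10. ⊥bis P1·P9 via (28.92,72.495): [(35.9008, 56.584) (43, 56.3037) (43, 84) (23.8723, 84)]  |A|=360.5133
11. canonical 4-gon: [(35.9008, 56.584) (43, 56.3037) (43, 84) (23.8723, 84)]
12. shoelace: 360.5133

Area of P1's cell: 360.5133 (4 vertices)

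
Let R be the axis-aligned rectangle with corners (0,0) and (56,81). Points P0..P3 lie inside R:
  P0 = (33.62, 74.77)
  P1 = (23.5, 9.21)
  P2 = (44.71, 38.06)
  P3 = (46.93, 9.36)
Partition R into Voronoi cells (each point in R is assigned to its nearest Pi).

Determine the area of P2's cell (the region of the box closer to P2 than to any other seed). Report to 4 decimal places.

Area of P2's cell: 1226.6675

1. box [0,56]×[0,81]: [(0, 0) (56, 0) (56, 81) (0, 81)]
2. ⊥bis P2·P0 via (39.165,56.415): [(0, 44.5834) (0, 0) (56, 0) (56, 61.5008)]  |A|=2970.3565
3. ⊥bis P2·P1 via (34.105,23.635): [(3.9768, 45.7847) (56, 7.5382) (56, 61.5008)]  |A|=1403.6547
4. ⊥bis P2·P3 via (45.82,23.71): [(3.9768, 45.7847) (35.1279, 22.8829) (56, 24.4974) (56, 61.5008)]  |A|=1226.6675
5. canonical 4-gon: [(3.9768, 45.7847) (35.1279, 22.8829) (56, 24.4974) (56, 61.5008)]
6. shoelace: 1226.6675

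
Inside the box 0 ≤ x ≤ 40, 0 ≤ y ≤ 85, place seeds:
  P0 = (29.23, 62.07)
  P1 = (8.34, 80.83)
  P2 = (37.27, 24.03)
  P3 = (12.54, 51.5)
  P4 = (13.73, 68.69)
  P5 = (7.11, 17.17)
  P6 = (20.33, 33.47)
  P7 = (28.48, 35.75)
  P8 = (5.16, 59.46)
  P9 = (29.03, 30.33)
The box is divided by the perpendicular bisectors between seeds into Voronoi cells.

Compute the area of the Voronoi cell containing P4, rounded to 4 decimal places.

1. box [0,40]×[0,85]: [(0, 0) (40, 0) (40, 85) (0, 85)]
2. ⊥bis P4·P0 via (21.48,65.38): [(0, 15.0869) (29.8596, 85) (0, 85)]  |A|=1043.7892
3. ⊥bis P4·P1 via (11.035,74.76): [(0, 69.8606) (0, 15.0869) (28.8677, 82.6775)]  |A|=790.5947
4. ⊥bis P4·P2 via (25.5,46.36): [(0, 69.8606) (0, 32.9191) (9.8287, 38.0998) (28.8677, 82.6775)]  |A|=702.9613
5. ⊥bis P4·P3 via (13.135,60.095): [(0, 69.8606) (0, 61.0043) (19.048, 59.6857) (28.8677, 82.6775)]  |A|=353.2787
6. ⊥bis P4·P5 via (10.42,42.93): [(0, 69.8606) (0, 61.0043) (19.048, 59.6857) (28.8677, 82.6775)]  |A|=353.2787
7. ⊥bis P4·P6 via (17.03,51.08): [(0, 69.8606) (0, 61.0043) (19.048, 59.6857) (28.8677, 82.6775)]  |A|=353.2787
8. ⊥bis P4·P7 via (21.105,52.22): [(0, 69.8606) (0, 61.0043) (19.048, 59.6857) (28.8677, 82.6775)]  |A|=353.2787
9. ⊥bis P4·P8 via (9.445,64.075): [(2.1742, 70.8259) (13.7796, 60.0504) (19.048, 59.6857) (28.8677, 82.6775)]  |A|=274.9452
10. ⊥bis P4·P9 via (21.38,49.51): [(2.1742, 70.8259) (13.7796, 60.0504) (19.048, 59.6857) (28.8677, 82.6775)]  |A|=274.9452
11. canonical 4-gon: [(2.1742, 70.8259) (13.7796, 60.0504) (19.048, 59.6857) (28.8677, 82.6775)]
12. shoelace: 274.9452

Area of P4's cell: 274.9452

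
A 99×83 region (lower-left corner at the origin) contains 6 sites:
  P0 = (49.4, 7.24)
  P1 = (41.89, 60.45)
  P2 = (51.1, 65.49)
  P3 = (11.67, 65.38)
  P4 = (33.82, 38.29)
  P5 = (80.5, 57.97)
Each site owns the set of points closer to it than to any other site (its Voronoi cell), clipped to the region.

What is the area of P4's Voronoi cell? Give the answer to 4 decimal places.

Area of P4's cell: 1753.4576

1. box [0,99]×[0,83]: [(0, 0) (99, 0) (99, 83) (0, 83)]
2. ⊥bis P4·P0 via (41.61,22.765): [(0, 1.8863) (99, 51.5617) (99, 83) (0, 83)]  |A|=5571.3264
3. ⊥bis P4·P1 via (37.855,49.37): [(0, 63.1556) (0, 1.8863) (70.7546, 37.3889)]  |A|=2167.5455
4. ⊥bis P4·P2 via (42.46,51.89): [(57.94, 42.0557) (0, 63.1556) (0, 1.8863) (67.6991, 35.8558)]  |A|=2150.5921
5. ⊥bis P4·P3 via (22.745,51.835): [(57.94, 42.0557) (25.3153, 53.9366) (0, 33.2377) (0, 1.8863) (67.6991, 35.8558)]  |A|=1771.901
6. ⊥bis P4·P5 via (57.16,48.13): [(60.3724, 40.5104) (57.94, 42.0557) (25.3153, 53.9366) (0, 33.2377) (0, 1.8863) (63.2714, 33.6341)]  |A|=1753.4576
7. canonical 6-gon: [(60.3724, 40.5104) (57.94, 42.0557) (25.3153, 53.9366) (0, 33.2377) (0, 1.8863) (63.2714, 33.6341)]
8. shoelace: 1753.4576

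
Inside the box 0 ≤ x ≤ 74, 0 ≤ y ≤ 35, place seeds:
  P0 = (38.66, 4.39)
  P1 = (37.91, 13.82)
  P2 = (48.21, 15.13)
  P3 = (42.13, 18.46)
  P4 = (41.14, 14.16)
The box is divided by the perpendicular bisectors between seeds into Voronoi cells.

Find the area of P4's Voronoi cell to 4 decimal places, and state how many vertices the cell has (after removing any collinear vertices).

Area of P4's cell: 40.8386 (4 vertices)

1. box [0,74]×[0,35]: [(0, 0) (74, 0) (74, 35) (0, 35)]
2. ⊥bis P4·P0 via (39.9,9.275): [(0, 19.4031) (74, 0.6191) (74, 35) (0, 35)]  |A|=1849.1763
3. ⊥bis P4·P1 via (39.525,13.99): [(40.0246, 9.2434) (74, 0.6191) (74, 35) (37.3134, 35)]  |A|=1056.5129
4. ⊥bis P4·P2 via (44.675,14.645): [(40.0246, 9.2434) (45.6106, 7.8254) (41.8823, 35) (37.3134, 35)]  |A|=132.0948
5. ⊥bis P4·P3 via (41.635,16.31): [(39.2223, 16.8655) (40.0246, 9.2434) (45.6106, 7.8254) (44.5383, 15.6416)]  |A|=40.8386
6. canonical 4-gon: [(39.2223, 16.8655) (40.0246, 9.2434) (45.6106, 7.8254) (44.5383, 15.6416)]
7. shoelace: 40.8386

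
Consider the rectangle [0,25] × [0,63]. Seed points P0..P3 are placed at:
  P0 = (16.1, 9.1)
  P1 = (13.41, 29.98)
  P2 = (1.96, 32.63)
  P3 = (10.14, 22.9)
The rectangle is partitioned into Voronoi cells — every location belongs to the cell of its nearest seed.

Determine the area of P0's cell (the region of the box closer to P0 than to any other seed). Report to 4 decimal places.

1. box [0,25]×[0,63]: [(0, 0) (25, 0) (25, 63) (0, 63)]
2. ⊥bis P0·P1 via (14.755,19.54): [(0, 17.6391) (0, 0) (25, 0) (25, 20.8599)]  |A|=481.2371
3. ⊥bis P0·P2 via (9.03,20.865): [(4.6611, 18.2396) (0, 15.4386) (0, 0) (25, 0) (25, 20.8599)]  |A|=476.1086
4. ⊥bis P0·P3 via (13.12,16): [(24.1061, 20.7447) (0, 10.3337) (0, 0) (25, 0) (25, 20.8599)]  |A|=393.1847
5. canonical 5-gon: [(24.1061, 20.7447) (0, 10.3337) (0, 0) (25, 0) (25, 20.8599)]
6. shoelace: 393.1847

Area of P0's cell: 393.1847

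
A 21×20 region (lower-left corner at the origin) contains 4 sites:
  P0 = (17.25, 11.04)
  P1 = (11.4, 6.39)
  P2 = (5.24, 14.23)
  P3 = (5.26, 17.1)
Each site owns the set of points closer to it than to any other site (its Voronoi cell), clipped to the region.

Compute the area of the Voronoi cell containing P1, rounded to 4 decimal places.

Area of P1's cell: 155.0576

1. box [0,21]×[0,20]: [(0, 0) (21, 0) (21, 20) (0, 20)]
2. ⊥bis P1·P0 via (14.325,8.715): [(0, 0) (21, 0) (21, 0.3174) (5.3549, 20) (0, 20)]  |A|=266.0318
3. ⊥bis P1·P2 via (8.32,10.31): [(0, 3.7729) (0, 0) (21, 0) (21, 0.3174) (11.236, 12.6011)]  |A|=155.0576
4. ⊥bis P1·P3 via (8.33,11.745): [(0, 3.7729) (0, 0) (21, 0) (21, 0.3174) (11.236, 12.6011)]  |A|=155.0576
5. canonical 5-gon: [(0, 3.7729) (0, 0) (21, 0) (21, 0.3174) (11.236, 12.6011)]
6. shoelace: 155.0576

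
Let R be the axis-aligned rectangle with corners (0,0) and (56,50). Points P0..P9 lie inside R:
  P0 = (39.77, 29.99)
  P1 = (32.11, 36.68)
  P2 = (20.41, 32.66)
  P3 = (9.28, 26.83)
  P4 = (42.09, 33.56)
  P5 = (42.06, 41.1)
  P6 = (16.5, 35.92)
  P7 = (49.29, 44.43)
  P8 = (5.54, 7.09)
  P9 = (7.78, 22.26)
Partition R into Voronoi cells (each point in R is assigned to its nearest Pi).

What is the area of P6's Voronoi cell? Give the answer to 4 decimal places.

1. box [0,56]×[0,50]: [(0, 0) (56, 0) (56, 50) (0, 50)]
2. ⊥bis P6·P0 via (28.135,32.955): [(0, 0) (19.7369, 0) (32.4787, 50) (0, 50)]  |A|=1305.3896
3. ⊥bis P6·P1 via (24.305,36.3): [(0, 0) (19.7369, 0) (25.0561, 20.873) (23.638, 50) (0, 50)]  |A|=1176.6386
4. ⊥bis P6·P2 via (18.455,34.29): [(0, 12.1553) (24.0747, 41.0302) (23.638, 50) (0, 50)]  |A|=561.5638
5. ⊥bis P6·P3 via (12.89,31.375): [(0, 41.6133) (14.7758, 29.8772) (24.0747, 41.0302) (23.638, 50) (0, 50)]  |A|=343.932
6. ⊥bis P6·P4 via (29.295,34.74): [(0, 41.6133) (14.7758, 29.8772) (24.0747, 41.0302) (23.638, 50) (0, 50)]  |A|=343.932
7. ⊥bis P6·P5 via (29.28,38.51): [(0, 41.6133) (14.7758, 29.8772) (24.0747, 41.0302) (23.638, 50) (0, 50)]  |A|=343.932
8. ⊥bis P6·P7 via (32.895,40.175): [(0, 41.6133) (14.7758, 29.8772) (24.0747, 41.0302) (23.638, 50) (0, 50)]  |A|=343.932
9. ⊥bis P6·P8 via (11.02,21.505): [(0, 41.6133) (14.7758, 29.8772) (24.0747, 41.0302) (23.638, 50) (0, 50)]  |A|=343.932
10. ⊥bis P6·P9 via (12.14,29.09): [(0, 41.6133) (14.7758, 29.8772) (24.0747, 41.0302) (23.638, 50) (0, 50)]  |A|=343.932
11. canonical 5-gon: [(0, 41.6133) (14.7758, 29.8772) (24.0747, 41.0302) (23.638, 50) (0, 50)]
12. shoelace: 343.932

Area of P6's cell: 343.9320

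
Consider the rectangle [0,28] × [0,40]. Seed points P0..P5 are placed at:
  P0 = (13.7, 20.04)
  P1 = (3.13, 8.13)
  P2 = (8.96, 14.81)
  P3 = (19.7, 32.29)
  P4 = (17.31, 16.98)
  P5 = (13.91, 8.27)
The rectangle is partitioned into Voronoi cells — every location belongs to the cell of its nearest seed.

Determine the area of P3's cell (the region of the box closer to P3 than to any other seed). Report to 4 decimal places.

Area of P3's cell: 340.8174

1. box [0,28]×[0,40]: [(0, 0) (28, 0) (28, 40) (0, 40)]
2. ⊥bis P3·P0 via (16.7,26.165): [(0, 34.3446) (28, 20.6303) (28, 40) (0, 40)]  |A|=350.3514
3. ⊥bis P3·P1 via (11.415,20.21): [(0, 34.3446) (28, 20.6303) (28, 40) (0, 40)]  |A|=350.3514
4. ⊥bis P3·P2 via (14.33,23.55): [(0, 34.3446) (28, 20.6303) (28, 40) (0, 40)]  |A|=350.3514
5. ⊥bis P3·P4 via (18.505,24.635): [(0, 34.3446) (20.4407, 24.3328) (28, 23.1528) (28, 40) (0, 40)]  |A|=340.8174
6. ⊥bis P3·P5 via (16.805,20.28): [(0, 34.3446) (20.4407, 24.3328) (28, 23.1528) (28, 40) (0, 40)]  |A|=340.8174
7. canonical 5-gon: [(0, 34.3446) (20.4407, 24.3328) (28, 23.1528) (28, 40) (0, 40)]
8. shoelace: 340.8174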